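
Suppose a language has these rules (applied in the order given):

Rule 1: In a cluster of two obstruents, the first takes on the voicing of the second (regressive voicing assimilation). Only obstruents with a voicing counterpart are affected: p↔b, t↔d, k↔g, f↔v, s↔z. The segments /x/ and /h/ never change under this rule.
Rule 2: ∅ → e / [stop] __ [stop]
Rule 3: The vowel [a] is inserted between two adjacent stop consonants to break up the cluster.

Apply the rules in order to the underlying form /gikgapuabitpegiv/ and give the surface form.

gigegapuabitepegiv

Rule 1 (regressive voicing assimilation): /k/ precedes the voiced obstruent /g/, so it voices to [g] by assimilation. /gikgapuabitpegiv/ → giggapuabitpegiv.
Rule 2 (stop-cluster e-epenthesis): /g/ and /g/ form a stop–stop cluster, so [e] is inserted between them. /t/ and /p/ form a stop–stop cluster, so [e] is inserted between them. /giggapuabitpegiv/ → gigegapuabitepegiv.
Rule 3 (stop-cluster a-epenthesis): no segment meets the environment; /gigegapuabitepegiv/ is unchanged.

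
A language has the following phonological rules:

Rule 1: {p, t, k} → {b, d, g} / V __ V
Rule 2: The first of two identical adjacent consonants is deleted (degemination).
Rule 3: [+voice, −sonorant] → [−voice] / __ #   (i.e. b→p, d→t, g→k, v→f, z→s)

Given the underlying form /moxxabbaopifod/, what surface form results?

moxabaobifot

Rule 1 (intervocalic voicing): /p/ is a voiceless stop between vowels /o/ and /i/, so it voices to [b]. /moxxabbaopifod/ → moxxabbaobifod.
Rule 2 (degemination): /xx/ is a geminate; the first /x/ deletes. /bb/ is a geminate; the first /b/ deletes. /moxxabbaobifod/ → moxabaobifod.
Rule 3 (final devoicing): /d/ is a voiced obstruent in word-final position, so it devoices to [t]. /moxabaobifod/ → moxabaobifot.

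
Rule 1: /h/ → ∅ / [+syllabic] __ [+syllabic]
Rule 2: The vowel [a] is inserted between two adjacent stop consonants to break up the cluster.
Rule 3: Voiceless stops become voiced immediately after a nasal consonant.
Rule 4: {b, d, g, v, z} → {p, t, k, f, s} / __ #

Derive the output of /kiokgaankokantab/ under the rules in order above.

Rule 1 (intervocalic h-deletion): no segment meets the environment; /kiokgaankokantab/ is unchanged.
Rule 2 (stop-cluster a-epenthesis): /k/ and /g/ form a stop–stop cluster, so [a] is inserted between them. /kiokgaankokantab/ → kiokagaankokantab.
Rule 3 (post-nasal voicing): /k/ is a voiceless stop immediately after the nasal /n/, so it voices to [g]. /t/ is a voiceless stop immediately after the nasal /n/, so it voices to [d]. /kiokagaankokantab/ → kiokagaangokandab.
Rule 4 (final devoicing): /b/ is a voiced obstruent in word-final position, so it devoices to [p]. /kiokagaangokandab/ → kiokagaangokandap.

kiokagaangokandap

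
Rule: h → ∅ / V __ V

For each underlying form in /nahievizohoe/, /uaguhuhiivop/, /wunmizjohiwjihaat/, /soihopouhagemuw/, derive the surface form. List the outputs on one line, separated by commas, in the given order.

/nahievizohoe/: /h/ occurs between vowels /a/ and /i/, so it deletes. /h/ occurs between vowels /o/ and /o/, so it deletes. → [naievizooe].
/uaguhuhiivop/: /h/ occurs between vowels /u/ and /u/, so it deletes. /h/ occurs between vowels /u/ and /i/, so it deletes. → [uaguuiivop].
/wunmizjohiwjihaat/: /h/ occurs between vowels /o/ and /i/, so it deletes. /h/ occurs between vowels /i/ and /a/, so it deletes. → [wunmizjoiwjiaat].
/soihopouhagemuw/: /h/ occurs between vowels /i/ and /o/, so it deletes. /h/ occurs between vowels /u/ and /a/, so it deletes. → [soiopouagemuw].

naievizooe, uaguuiivop, wunmizjoiwjiaat, soiopouagemuw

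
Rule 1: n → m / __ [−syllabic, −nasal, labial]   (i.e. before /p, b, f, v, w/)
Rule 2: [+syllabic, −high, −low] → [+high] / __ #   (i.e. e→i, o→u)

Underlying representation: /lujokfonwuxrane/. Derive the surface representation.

Rule 1 (nasal place assimilation): /n/ precedes the labial consonant /w/, so it assimilates in place to [m]. /lujokfonwuxrane/ → lujokfomwuxrane.
Rule 2 (final vowel raising): /e/ is a mid vowel in word-final position, so it raises to [i]. /lujokfomwuxrane/ → lujokfomwuxrani.

lujokfomwuxrani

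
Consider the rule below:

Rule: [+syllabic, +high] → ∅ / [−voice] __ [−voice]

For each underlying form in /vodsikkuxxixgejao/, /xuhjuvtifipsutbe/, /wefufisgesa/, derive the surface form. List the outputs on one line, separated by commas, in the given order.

vodskkxxxgejao, xhjuvtfpstbe, weffsgesa

/vodsikkuxxixgejao/: /i/ is a high vowel flanked by voiceless consonants /s/ and /k/, so it deletes. /u/ is a high vowel flanked by voiceless consonants /k/ and /x/, so it deletes. /i/ is a high vowel flanked by voiceless consonants /x/ and /x/, so it deletes. → [vodskkxxxgejao].
/xuhjuvtifipsutbe/: /u/ is a high vowel flanked by voiceless consonants /x/ and /h/, so it deletes. /i/ is a high vowel flanked by voiceless consonants /t/ and /f/, so it deletes. /i/ is a high vowel flanked by voiceless consonants /f/ and /p/, so it deletes. /u/ is a high vowel flanked by voiceless consonants /s/ and /t/, so it deletes. → [xhjuvtfpstbe].
/wefufisgesa/: /u/ is a high vowel flanked by voiceless consonants /f/ and /f/, so it deletes. /i/ is a high vowel flanked by voiceless consonants /f/ and /s/, so it deletes. → [weffsgesa].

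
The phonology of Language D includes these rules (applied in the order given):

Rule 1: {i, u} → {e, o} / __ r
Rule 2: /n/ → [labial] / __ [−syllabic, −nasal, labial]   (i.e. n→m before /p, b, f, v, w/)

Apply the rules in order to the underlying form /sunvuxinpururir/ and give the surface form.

Rule 1 (pre-rhotic lowering): /u/ is a high vowel immediately before /r/, so it lowers to [o]. /u/ is a high vowel immediately before /r/, so it lowers to [o]. /i/ is a high vowel immediately before /r/, so it lowers to [e]. /sunvuxinpururir/ → sunvuxinpororer.
Rule 2 (nasal place assimilation): /n/ precedes the labial consonant /v/, so it assimilates in place to [m]. /n/ precedes the labial consonant /p/, so it assimilates in place to [m]. /sunvuxinpororer/ → sumvuximpororer.

sumvuximpororer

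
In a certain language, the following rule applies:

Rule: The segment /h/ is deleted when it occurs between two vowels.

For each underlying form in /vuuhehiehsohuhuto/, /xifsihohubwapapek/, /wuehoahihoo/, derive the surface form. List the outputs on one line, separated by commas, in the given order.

/vuuhehiehsohuhuto/: /h/ occurs between vowels /u/ and /e/, so it deletes. /h/ occurs between vowels /e/ and /i/, so it deletes. /h/ occurs between vowels /o/ and /u/, so it deletes. /h/ occurs between vowels /u/ and /u/, so it deletes. → [vuueiehsouuto].
/xifsihohubwapapek/: /h/ occurs between vowels /i/ and /o/, so it deletes. /h/ occurs between vowels /o/ and /u/, so it deletes. → [xifsioubwapapek].
/wuehoahihoo/: /h/ occurs between vowels /e/ and /o/, so it deletes. /h/ occurs between vowels /a/ and /i/, so it deletes. /h/ occurs between vowels /i/ and /o/, so it deletes. → [wueoaioo].

vuueiehsouuto, xifsioubwapapek, wueoaioo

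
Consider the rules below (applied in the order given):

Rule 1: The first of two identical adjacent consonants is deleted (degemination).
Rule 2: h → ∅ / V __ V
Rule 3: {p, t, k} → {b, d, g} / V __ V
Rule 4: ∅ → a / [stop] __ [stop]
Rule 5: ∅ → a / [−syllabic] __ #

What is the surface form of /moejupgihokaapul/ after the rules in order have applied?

moejupagiogaabula

Rule 1 (degemination): no segment meets the environment; /moejupgihokaapul/ is unchanged.
Rule 2 (intervocalic h-deletion): /h/ occurs between vowels /i/ and /o/, so it deletes. /moejupgihokaapul/ → moejupgiokaapul.
Rule 3 (intervocalic voicing): /k/ is a voiceless stop between vowels /o/ and /a/, so it voices to [g]. /p/ is a voiceless stop between vowels /a/ and /u/, so it voices to [b]. /moejupgiokaapul/ → moejupgiogaabul.
Rule 4 (stop-cluster a-epenthesis): /p/ and /g/ form a stop–stop cluster, so [a] is inserted between them. /moejupgiogaabul/ → moejupagiogaabul.
Rule 5 (final a-epenthesis): the form ends in the consonant /l/, so [a] is inserted word-finally. /moejupagiogaabul/ → moejupagiogaabula.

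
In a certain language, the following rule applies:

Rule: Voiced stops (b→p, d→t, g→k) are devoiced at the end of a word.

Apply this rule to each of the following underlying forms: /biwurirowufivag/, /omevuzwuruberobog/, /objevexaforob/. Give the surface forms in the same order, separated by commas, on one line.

/biwurirowufivag/: /g/ is a voiced stop in word-final position, so it devoices to [k]. → [biwurirowufivak].
/omevuzwuruberobog/: /g/ is a voiced stop in word-final position, so it devoices to [k]. → [omevuzwuruberobok].
/objevexaforob/: /b/ is a voiced stop in word-final position, so it devoices to [p]. → [objevexaforop].

biwurirowufivak, omevuzwuruberobok, objevexaforop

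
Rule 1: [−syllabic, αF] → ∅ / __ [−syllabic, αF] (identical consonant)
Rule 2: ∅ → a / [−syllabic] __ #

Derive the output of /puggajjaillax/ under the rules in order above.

pugajailaxa

Rule 1 (degemination): /gg/ is a geminate; the first /g/ deletes. /jj/ is a geminate; the first /j/ deletes. /ll/ is a geminate; the first /l/ deletes. /puggajjaillax/ → pugajailax.
Rule 2 (final a-epenthesis): the form ends in the consonant /x/, so [a] is inserted word-finally. /pugajailax/ → pugajailaxa.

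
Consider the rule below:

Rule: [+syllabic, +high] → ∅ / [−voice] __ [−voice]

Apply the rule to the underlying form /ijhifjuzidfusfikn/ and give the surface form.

ijhfjuzidfsfkn

/i/ is a high vowel flanked by voiceless consonants /h/ and /f/, so it deletes.
/u/ is a high vowel flanked by voiceless consonants /f/ and /s/, so it deletes.
/i/ is a high vowel flanked by voiceless consonants /f/ and /k/, so it deletes.
The other instances of /i/, /u/ do not occur in the required environment and remain unchanged.
Surface form: [ijhfjuzidfsfkn].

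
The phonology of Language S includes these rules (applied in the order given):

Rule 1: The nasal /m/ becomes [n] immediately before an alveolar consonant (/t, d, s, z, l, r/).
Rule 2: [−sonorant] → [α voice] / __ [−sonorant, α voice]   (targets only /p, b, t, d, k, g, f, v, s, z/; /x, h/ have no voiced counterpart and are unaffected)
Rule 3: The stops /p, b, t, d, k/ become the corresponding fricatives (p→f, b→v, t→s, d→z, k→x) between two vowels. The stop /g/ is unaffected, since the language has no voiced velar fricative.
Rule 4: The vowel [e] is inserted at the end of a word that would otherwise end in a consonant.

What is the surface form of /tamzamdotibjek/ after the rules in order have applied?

tanzandosibjeke

Rule 1 (nasal place assimilation): /m/ precedes the alveolar consonant /z/, so it assimilates in place to [n]. /m/ precedes the alveolar consonant /d/, so it assimilates in place to [n]. /tamzamdotibjek/ → tanzandotibjek.
Rule 2 (regressive voicing assimilation): no segment meets the environment; /tanzandotibjek/ is unchanged.
Rule 3 (intervocalic spirantization): /t/ is a stop between vowels /o/ and /i/, so it spirantizes to the fricative [s]. /tanzandotibjek/ → tanzandosibjek.
Rule 4 (final e-epenthesis): the form ends in the consonant /k/, so [e] is inserted word-finally. /tanzandosibjek/ → tanzandosibjeke.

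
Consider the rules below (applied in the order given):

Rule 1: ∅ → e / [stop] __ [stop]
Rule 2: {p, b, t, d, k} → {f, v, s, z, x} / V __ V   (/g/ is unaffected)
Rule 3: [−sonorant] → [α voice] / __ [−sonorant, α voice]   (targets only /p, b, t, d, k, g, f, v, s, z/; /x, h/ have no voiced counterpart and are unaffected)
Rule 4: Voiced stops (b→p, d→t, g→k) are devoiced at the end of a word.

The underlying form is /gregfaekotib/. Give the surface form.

grekfaexosip

Rule 1 (stop-cluster e-epenthesis): no segment meets the environment; /gregfaekotib/ is unchanged.
Rule 2 (intervocalic spirantization): /k/ is a stop between vowels /e/ and /o/, so it spirantizes to the fricative [x]. /t/ is a stop between vowels /o/ and /i/, so it spirantizes to the fricative [s]. /gregfaekotib/ → gregfaexosib.
Rule 3 (regressive voicing assimilation): /g/ precedes the voiceless obstruent /f/, so it devoices to [k] by assimilation. /gregfaexosib/ → grekfaexosib.
Rule 4 (final devoicing): /b/ is a voiced stop in word-final position, so it devoices to [p]. /grekfaexosib/ → grekfaexosip.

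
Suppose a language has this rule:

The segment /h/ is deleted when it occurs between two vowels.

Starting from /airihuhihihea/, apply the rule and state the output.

airiuiiea

/h/ occurs between vowels /i/ and /u/, so it deletes.
/h/ occurs between vowels /u/ and /i/, so it deletes.
/h/ occurs between vowels /i/ and /i/, so it deletes.
/h/ occurs between vowels /i/ and /e/, so it deletes.
Surface form: [airiuiiea].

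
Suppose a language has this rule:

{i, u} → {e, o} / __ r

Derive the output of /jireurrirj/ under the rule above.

/i/ is a high vowel immediately before /r/, so it lowers to [e].
/u/ is a high vowel immediately before /r/, so it lowers to [o].
/i/ is a high vowel immediately before /r/, so it lowers to [e].
Surface form: [jereorrerj].

jereorrerj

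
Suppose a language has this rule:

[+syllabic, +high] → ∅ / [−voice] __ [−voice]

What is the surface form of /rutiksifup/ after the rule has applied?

rutksfp

/i/ is a high vowel flanked by voiceless consonants /t/ and /k/, so it deletes.
/i/ is a high vowel flanked by voiceless consonants /s/ and /f/, so it deletes.
/u/ is a high vowel flanked by voiceless consonants /f/ and /p/, so it deletes.
The other instance of /u/ does not occur in the required environment and remains unchanged.
Surface form: [rutksfp].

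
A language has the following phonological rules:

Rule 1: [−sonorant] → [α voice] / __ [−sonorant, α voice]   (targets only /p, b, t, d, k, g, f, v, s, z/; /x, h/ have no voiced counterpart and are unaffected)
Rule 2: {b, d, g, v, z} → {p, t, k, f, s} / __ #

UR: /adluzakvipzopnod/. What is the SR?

Rule 1 (regressive voicing assimilation): /k/ precedes the voiced obstruent /v/, so it voices to [g] by assimilation. /p/ precedes the voiced obstruent /z/, so it voices to [b] by assimilation. /adluzakvipzopnod/ → adluzagvibzopnod.
Rule 2 (final devoicing): /d/ is a voiced obstruent in word-final position, so it devoices to [t]. /adluzagvibzopnod/ → adluzagvibzopnot.

adluzagvibzopnot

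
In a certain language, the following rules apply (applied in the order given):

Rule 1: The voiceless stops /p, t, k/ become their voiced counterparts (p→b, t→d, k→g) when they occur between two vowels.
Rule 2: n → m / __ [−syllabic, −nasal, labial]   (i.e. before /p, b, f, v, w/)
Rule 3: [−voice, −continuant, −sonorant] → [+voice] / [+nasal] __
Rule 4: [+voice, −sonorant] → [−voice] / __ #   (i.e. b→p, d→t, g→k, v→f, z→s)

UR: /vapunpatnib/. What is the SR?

vabumbatnip

Rule 1 (intervocalic voicing): /p/ is a voiceless stop between vowels /a/ and /u/, so it voices to [b]. /vapunpatnib/ → vabunpatnib.
Rule 2 (nasal place assimilation): /n/ precedes the labial consonant /p/, so it assimilates in place to [m]. /vabunpatnib/ → vabumpatnib.
Rule 3 (post-nasal voicing): /p/ is a voiceless stop immediately after the nasal /m/, so it voices to [b]. /vabumpatnib/ → vabumbatnib.
Rule 4 (final devoicing): /b/ is a voiced obstruent in word-final position, so it devoices to [p]. /vabumbatnib/ → vabumbatnip.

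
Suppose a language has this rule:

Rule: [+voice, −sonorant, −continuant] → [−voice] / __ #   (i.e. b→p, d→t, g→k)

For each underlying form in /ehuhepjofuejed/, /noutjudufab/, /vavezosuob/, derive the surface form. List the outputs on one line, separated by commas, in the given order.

ehuhepjofuejet, noutjudufap, vavezosuop

/ehuhepjofuejed/: /d/ is a voiced stop in word-final position, so it devoices to [t]. → [ehuhepjofuejet].
/noutjudufab/: /b/ is a voiced stop in word-final position, so it devoices to [p]. → [noutjudufap].
/vavezosuob/: /b/ is a voiced stop in word-final position, so it devoices to [p]. → [vavezosuop].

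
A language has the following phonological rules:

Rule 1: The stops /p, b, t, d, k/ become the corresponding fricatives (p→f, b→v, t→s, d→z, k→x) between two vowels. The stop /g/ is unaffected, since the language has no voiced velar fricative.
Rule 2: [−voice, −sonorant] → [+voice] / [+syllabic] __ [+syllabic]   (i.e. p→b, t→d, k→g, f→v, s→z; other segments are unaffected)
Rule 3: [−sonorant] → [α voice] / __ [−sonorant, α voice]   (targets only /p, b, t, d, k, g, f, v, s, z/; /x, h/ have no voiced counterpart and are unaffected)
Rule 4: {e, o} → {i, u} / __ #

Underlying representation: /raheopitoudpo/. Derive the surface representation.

Rule 1 (intervocalic spirantization): /p/ is a stop between vowels /o/ and /i/, so it spirantizes to the fricative [f]. /t/ is a stop between vowels /i/ and /o/, so it spirantizes to the fricative [s]. /raheopitoudpo/ → raheofisoudpo.
Rule 2 (intervocalic voicing): /f/ is a voiceless obstruent between vowels /o/ and /i/, so it voices to [v]. /s/ is a voiceless obstruent between vowels /i/ and /o/, so it voices to [z]. /raheofisoudpo/ → raheovizoudpo.
Rule 3 (regressive voicing assimilation): /d/ precedes the voiceless obstruent /p/, so it devoices to [t] by assimilation. /raheovizoudpo/ → raheovizoutpo.
Rule 4 (final vowel raising): /o/ is a mid vowel in word-final position, so it raises to [u]. /raheovizoutpo/ → raheovizoutpu.

raheovizoutpu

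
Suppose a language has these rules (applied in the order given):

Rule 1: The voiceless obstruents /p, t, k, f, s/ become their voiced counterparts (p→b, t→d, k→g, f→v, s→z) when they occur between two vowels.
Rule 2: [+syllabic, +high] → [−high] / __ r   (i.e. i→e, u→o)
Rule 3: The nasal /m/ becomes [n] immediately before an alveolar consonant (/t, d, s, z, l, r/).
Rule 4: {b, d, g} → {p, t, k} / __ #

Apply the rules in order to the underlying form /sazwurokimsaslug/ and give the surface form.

sazworoginsasluk

Rule 1 (intervocalic voicing): /k/ is a voiceless obstruent between vowels /o/ and /i/, so it voices to [g]. /sazwurokimsaslug/ → sazwurogimsaslug.
Rule 2 (pre-rhotic lowering): /u/ is a high vowel immediately before /r/, so it lowers to [o]. /sazwurogimsaslug/ → sazworogimsaslug.
Rule 3 (nasal place assimilation): /m/ precedes the alveolar consonant /s/, so it assimilates in place to [n]. /sazworogimsaslug/ → sazworoginsaslug.
Rule 4 (final devoicing): /g/ is a voiced stop in word-final position, so it devoices to [k]. /sazworoginsaslug/ → sazworoginsasluk.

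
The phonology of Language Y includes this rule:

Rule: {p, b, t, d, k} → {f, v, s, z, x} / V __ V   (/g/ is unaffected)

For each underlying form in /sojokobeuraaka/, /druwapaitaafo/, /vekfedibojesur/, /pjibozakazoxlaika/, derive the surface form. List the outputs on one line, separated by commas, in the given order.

/sojokobeuraaka/: /k/ is a stop between vowels /o/ and /o/, so it spirantizes to the fricative [x]. /b/ is a stop between vowels /o/ and /e/, so it spirantizes to the fricative [v]. /k/ is a stop between vowels /a/ and /a/, so it spirantizes to the fricative [x]. → [sojoxoveuraaxa].
/druwapaitaafo/: /p/ is a stop between vowels /a/ and /a/, so it spirantizes to the fricative [f]. /t/ is a stop between vowels /i/ and /a/, so it spirantizes to the fricative [s]. → [druwafaisaafo].
/vekfedibojesur/: /d/ is a stop between vowels /e/ and /i/, so it spirantizes to the fricative [z]. /b/ is a stop between vowels /i/ and /o/, so it spirantizes to the fricative [v]. → [vekfezivojesur].
/pjibozakazoxlaika/: /b/ is a stop between vowels /i/ and /o/, so it spirantizes to the fricative [v]. /k/ is a stop between vowels /a/ and /a/, so it spirantizes to the fricative [x]. /k/ is a stop between vowels /i/ and /a/, so it spirantizes to the fricative [x]. → [pjivozaxazoxlaixa].

sojoxoveuraaxa, druwafaisaafo, vekfezivojesur, pjivozaxazoxlaixa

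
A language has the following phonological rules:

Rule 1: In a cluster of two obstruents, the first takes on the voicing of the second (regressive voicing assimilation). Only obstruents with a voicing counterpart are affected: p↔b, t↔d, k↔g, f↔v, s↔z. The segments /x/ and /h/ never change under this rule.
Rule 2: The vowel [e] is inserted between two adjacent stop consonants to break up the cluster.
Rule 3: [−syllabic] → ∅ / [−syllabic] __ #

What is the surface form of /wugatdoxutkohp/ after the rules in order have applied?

Rule 1 (regressive voicing assimilation): /t/ precedes the voiced obstruent /d/, so it voices to [d] by assimilation. /wugatdoxutkohp/ → wugaddoxutkohp.
Rule 2 (stop-cluster e-epenthesis): /d/ and /d/ form a stop–stop cluster, so [e] is inserted between them. /t/ and /k/ form a stop–stop cluster, so [e] is inserted between them. /wugaddoxutkohp/ → wugadedoxutekohp.
Rule 3 (final cluster simplification): /p/ is the second consonant of a word-final cluster /hp/, so it deletes. /wugadedoxutekohp/ → wugadedoxutekoh.

wugadedoxutekoh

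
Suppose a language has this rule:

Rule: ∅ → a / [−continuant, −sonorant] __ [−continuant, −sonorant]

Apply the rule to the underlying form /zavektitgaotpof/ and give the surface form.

zavekatitagaotapof

/k/ and /t/ form a stop–stop cluster, so [a] is inserted between them.
/t/ and /g/ form a stop–stop cluster, so [a] is inserted between them.
/t/ and /p/ form a stop–stop cluster, so [a] is inserted between them.
Surface form: [zavekatitagaotapof].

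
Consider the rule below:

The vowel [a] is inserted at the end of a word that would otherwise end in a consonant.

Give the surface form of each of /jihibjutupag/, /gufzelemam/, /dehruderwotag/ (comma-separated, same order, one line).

jihibjutupaga, gufzelemama, dehruderwotaga

/jihibjutupag/: the form ends in the consonant /g/, so [a] is inserted word-finally. → [jihibjutupaga].
/gufzelemam/: the form ends in the consonant /m/, so [a] is inserted word-finally. → [gufzelemama].
/dehruderwotag/: the form ends in the consonant /g/, so [a] is inserted word-finally. → [dehruderwotaga].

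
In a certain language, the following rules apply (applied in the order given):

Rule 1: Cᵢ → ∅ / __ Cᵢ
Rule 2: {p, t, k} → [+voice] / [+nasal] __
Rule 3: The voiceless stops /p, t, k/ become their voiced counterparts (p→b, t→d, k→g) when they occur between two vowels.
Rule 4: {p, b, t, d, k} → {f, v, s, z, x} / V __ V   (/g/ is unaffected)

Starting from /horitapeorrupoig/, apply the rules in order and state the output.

horizaveoruvoig

Rule 1 (degemination): /rr/ is a geminate; the first /r/ deletes. /horitapeorrupoig/ → horitapeorupoig.
Rule 2 (post-nasal voicing): no segment meets the environment; /horitapeorupoig/ is unchanged.
Rule 3 (intervocalic voicing): /t/ is a voiceless stop between vowels /i/ and /a/, so it voices to [d]. /p/ is a voiceless stop between vowels /a/ and /e/, so it voices to [b]. /p/ is a voiceless stop between vowels /u/ and /o/, so it voices to [b]. /horitapeorupoig/ → horidabeoruboig.
Rule 4 (intervocalic spirantization): /d/ is a stop between vowels /i/ and /a/, so it spirantizes to the fricative [z]. /b/ is a stop between vowels /a/ and /e/, so it spirantizes to the fricative [v]. /b/ is a stop between vowels /u/ and /o/, so it spirantizes to the fricative [v]. /horidabeoruboig/ → horizaveoruvoig.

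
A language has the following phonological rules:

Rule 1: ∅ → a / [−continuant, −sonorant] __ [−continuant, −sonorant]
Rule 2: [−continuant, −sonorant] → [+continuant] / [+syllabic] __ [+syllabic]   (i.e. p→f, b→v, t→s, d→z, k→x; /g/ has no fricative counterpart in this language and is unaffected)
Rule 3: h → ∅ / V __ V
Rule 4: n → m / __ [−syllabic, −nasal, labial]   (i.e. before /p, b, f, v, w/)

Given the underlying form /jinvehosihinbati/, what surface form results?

Rule 1 (stop-cluster a-epenthesis): no segment meets the environment; /jinvehosihinbati/ is unchanged.
Rule 2 (intervocalic spirantization): /t/ is a stop between vowels /a/ and /i/, so it spirantizes to the fricative [s]. /jinvehosihinbati/ → jinvehosihinbasi.
Rule 3 (intervocalic h-deletion): /h/ occurs between vowels /e/ and /o/, so it deletes. /h/ occurs between vowels /i/ and /i/, so it deletes. /jinvehosihinbasi/ → jinveosiinbasi.
Rule 4 (nasal place assimilation): /n/ precedes the labial consonant /v/, so it assimilates in place to [m]. /n/ precedes the labial consonant /b/, so it assimilates in place to [m]. /jinveosiinbasi/ → jimveosiimbasi.

jimveosiimbasi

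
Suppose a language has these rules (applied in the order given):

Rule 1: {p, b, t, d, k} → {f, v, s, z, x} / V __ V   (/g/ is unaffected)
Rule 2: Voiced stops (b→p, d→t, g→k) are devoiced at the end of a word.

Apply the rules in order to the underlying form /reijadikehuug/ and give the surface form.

Rule 1 (intervocalic spirantization): /d/ is a stop between vowels /a/ and /i/, so it spirantizes to the fricative [z]. /k/ is a stop between vowels /i/ and /e/, so it spirantizes to the fricative [x]. /reijadikehuug/ → reijazixehuug.
Rule 2 (final devoicing): /g/ is a voiced stop in word-final position, so it devoices to [k]. /reijazixehuug/ → reijazixehuuk.

reijazixehuuk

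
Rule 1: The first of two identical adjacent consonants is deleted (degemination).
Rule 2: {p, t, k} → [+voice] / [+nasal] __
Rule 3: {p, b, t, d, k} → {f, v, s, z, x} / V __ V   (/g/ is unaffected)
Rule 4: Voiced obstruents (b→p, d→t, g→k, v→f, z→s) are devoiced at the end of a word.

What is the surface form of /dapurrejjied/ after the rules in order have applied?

Rule 1 (degemination): /rr/ is a geminate; the first /r/ deletes. /jj/ is a geminate; the first /j/ deletes. /dapurrejjied/ → dapurejied.
Rule 2 (post-nasal voicing): no segment meets the environment; /dapurejied/ is unchanged.
Rule 3 (intervocalic spirantization): /p/ is a stop between vowels /a/ and /u/, so it spirantizes to the fricative [f]. /dapurejied/ → dafurejied.
Rule 4 (final devoicing): /d/ is a voiced obstruent in word-final position, so it devoices to [t]. /dafurejied/ → dafurejiet.

dafurejiet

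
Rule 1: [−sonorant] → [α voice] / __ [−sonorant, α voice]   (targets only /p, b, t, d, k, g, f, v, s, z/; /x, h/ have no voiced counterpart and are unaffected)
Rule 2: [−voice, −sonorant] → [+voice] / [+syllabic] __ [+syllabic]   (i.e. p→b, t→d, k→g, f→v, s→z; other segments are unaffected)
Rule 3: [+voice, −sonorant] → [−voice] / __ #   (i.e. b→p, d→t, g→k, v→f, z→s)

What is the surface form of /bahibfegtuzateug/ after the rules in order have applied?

bahipfektuzadeuk

Rule 1 (regressive voicing assimilation): /b/ precedes the voiceless obstruent /f/, so it devoices to [p] by assimilation. /g/ precedes the voiceless obstruent /t/, so it devoices to [k] by assimilation. /bahibfegtuzateug/ → bahipfektuzateug.
Rule 2 (intervocalic voicing): /t/ is a voiceless obstruent between vowels /a/ and /e/, so it voices to [d]. /bahipfektuzateug/ → bahipfektuzadeug.
Rule 3 (final devoicing): /g/ is a voiced obstruent in word-final position, so it devoices to [k]. /bahipfektuzadeug/ → bahipfektuzadeuk.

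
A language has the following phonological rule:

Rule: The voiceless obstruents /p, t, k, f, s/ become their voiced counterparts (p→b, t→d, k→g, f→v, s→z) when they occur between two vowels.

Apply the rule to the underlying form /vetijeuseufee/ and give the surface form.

vedijeuzeuvee

/t/ is a voiceless obstruent between vowels /e/ and /i/, so it voices to [d].
/s/ is a voiceless obstruent between vowels /u/ and /e/, so it voices to [z].
/f/ is a voiceless obstruent between vowels /u/ and /e/, so it voices to [v].
Surface form: [vedijeuzeuvee].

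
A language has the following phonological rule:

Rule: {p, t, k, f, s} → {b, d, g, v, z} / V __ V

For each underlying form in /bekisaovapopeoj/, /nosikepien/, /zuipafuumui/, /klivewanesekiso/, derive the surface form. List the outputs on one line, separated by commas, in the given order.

begizaovabobeoj, nozigebien, zuibavuumui, klivewanezegizo

/bekisaovapopeoj/: /k/ is a voiceless obstruent between vowels /e/ and /i/, so it voices to [g]. /s/ is a voiceless obstruent between vowels /i/ and /a/, so it voices to [z]. /p/ is a voiceless obstruent between vowels /a/ and /o/, so it voices to [b]. /p/ is a voiceless obstruent between vowels /o/ and /e/, so it voices to [b]. → [begizaovabobeoj].
/nosikepien/: /s/ is a voiceless obstruent between vowels /o/ and /i/, so it voices to [z]. /k/ is a voiceless obstruent between vowels /i/ and /e/, so it voices to [g]. /p/ is a voiceless obstruent between vowels /e/ and /i/, so it voices to [b]. → [nozigebien].
/zuipafuumui/: /p/ is a voiceless obstruent between vowels /i/ and /a/, so it voices to [b]. /f/ is a voiceless obstruent between vowels /a/ and /u/, so it voices to [v]. → [zuibavuumui].
/klivewanesekiso/: /s/ is a voiceless obstruent between vowels /e/ and /e/, so it voices to [z]. /k/ is a voiceless obstruent between vowels /e/ and /i/, so it voices to [g]. /s/ is a voiceless obstruent between vowels /i/ and /o/, so it voices to [z]. → [klivewanezegizo].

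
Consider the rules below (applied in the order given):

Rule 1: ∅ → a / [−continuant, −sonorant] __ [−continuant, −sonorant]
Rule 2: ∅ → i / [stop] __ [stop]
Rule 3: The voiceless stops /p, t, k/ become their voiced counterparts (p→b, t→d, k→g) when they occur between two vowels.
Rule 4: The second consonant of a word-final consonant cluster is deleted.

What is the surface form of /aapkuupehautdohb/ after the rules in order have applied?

Rule 1 (stop-cluster a-epenthesis): /p/ and /k/ form a stop–stop cluster, so [a] is inserted between them. /t/ and /d/ form a stop–stop cluster, so [a] is inserted between them. /aapkuupehautdohb/ → aapakuupehautadohb.
Rule 2 (stop-cluster i-epenthesis): no segment meets the environment; /aapakuupehautadohb/ is unchanged.
Rule 3 (intervocalic voicing): /p/ is a voiceless stop between vowels /a/ and /a/, so it voices to [b]. /k/ is a voiceless stop between vowels /a/ and /u/, so it voices to [g]. /p/ is a voiceless stop between vowels /u/ and /e/, so it voices to [b]. /t/ is a voiceless stop between vowels /u/ and /a/, so it voices to [d]. /aapakuupehautadohb/ → aabaguubehaudadohb.
Rule 4 (final cluster simplification): /b/ is the second consonant of a word-final cluster /hb/, so it deletes. /aabaguubehaudadohb/ → aabaguubehaudadoh.

aabaguubehaudadoh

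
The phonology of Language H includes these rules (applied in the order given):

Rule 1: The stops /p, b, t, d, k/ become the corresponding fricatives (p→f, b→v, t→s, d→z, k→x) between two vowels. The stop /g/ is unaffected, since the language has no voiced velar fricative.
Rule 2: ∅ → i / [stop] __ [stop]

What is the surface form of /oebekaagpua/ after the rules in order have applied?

oevexaagipua

Rule 1 (intervocalic spirantization): /b/ is a stop between vowels /e/ and /e/, so it spirantizes to the fricative [v]. /k/ is a stop between vowels /e/ and /a/, so it spirantizes to the fricative [x]. /oebekaagpua/ → oevexaagpua.
Rule 2 (stop-cluster i-epenthesis): /g/ and /p/ form a stop–stop cluster, so [i] is inserted between them. /oevexaagpua/ → oevexaagipua.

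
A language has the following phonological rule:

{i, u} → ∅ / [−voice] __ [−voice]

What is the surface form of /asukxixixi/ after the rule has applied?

/u/ is a high vowel flanked by voiceless consonants /s/ and /k/, so it deletes.
/i/ is a high vowel flanked by voiceless consonants /x/ and /x/, so it deletes.
/i/ is a high vowel flanked by voiceless consonants /x/ and /x/, so it deletes.
The other instance of /i/ does not occur in the required environment and remains unchanged.
Surface form: [askxxxi].

askxxxi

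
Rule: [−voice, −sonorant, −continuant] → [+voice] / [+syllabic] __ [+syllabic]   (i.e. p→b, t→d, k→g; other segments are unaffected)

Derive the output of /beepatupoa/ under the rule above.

/p/ is a voiceless stop between vowels /e/ and /a/, so it voices to [b].
/t/ is a voiceless stop between vowels /a/ and /u/, so it voices to [d].
/p/ is a voiceless stop between vowels /u/ and /o/, so it voices to [b].
Surface form: [beebaduboa].

beebaduboa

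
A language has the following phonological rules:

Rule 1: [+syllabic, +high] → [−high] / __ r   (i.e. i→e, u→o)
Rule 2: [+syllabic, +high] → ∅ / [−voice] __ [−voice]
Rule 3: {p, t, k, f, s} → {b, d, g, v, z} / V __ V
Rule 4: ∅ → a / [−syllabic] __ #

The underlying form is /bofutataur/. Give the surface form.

Rule 1 (pre-rhotic lowering): /u/ is a high vowel immediately before /r/, so it lowers to [o]. /bofutataur/ → bofutataor.
Rule 2 (high vowel syncope): /u/ is a high vowel flanked by voiceless consonants /f/ and /t/, so it deletes. /bofutataor/ → boftataor.
Rule 3 (intervocalic voicing): /t/ is a voiceless obstruent between vowels /a/ and /a/, so it voices to [d]. /boftataor/ → boftadaor.
Rule 4 (final a-epenthesis): the form ends in the consonant /r/, so [a] is inserted word-finally. /boftadaor/ → boftadaora.

boftadaora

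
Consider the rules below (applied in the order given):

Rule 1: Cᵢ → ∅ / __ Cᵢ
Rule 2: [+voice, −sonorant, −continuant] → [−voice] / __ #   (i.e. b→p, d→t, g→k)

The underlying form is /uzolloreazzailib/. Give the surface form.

uzoloreazailip

Rule 1 (degemination): /ll/ is a geminate; the first /l/ deletes. /zz/ is a geminate; the first /z/ deletes. /uzolloreazzailib/ → uzoloreazailib.
Rule 2 (final devoicing): /b/ is a voiced stop in word-final position, so it devoices to [p]. /uzoloreazailib/ → uzoloreazailip.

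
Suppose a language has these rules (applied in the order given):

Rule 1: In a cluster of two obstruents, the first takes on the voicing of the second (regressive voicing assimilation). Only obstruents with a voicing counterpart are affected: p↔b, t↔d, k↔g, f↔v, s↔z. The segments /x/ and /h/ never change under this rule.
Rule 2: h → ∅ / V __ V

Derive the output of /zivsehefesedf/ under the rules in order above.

Rule 1 (regressive voicing assimilation): /v/ precedes the voiceless obstruent /s/, so it devoices to [f] by assimilation. /d/ precedes the voiceless obstruent /f/, so it devoices to [t] by assimilation. /zivsehefesedf/ → zifsehefesetf.
Rule 2 (intervocalic h-deletion): /h/ occurs between vowels /e/ and /e/, so it deletes. /zifsehefesetf/ → zifseefesetf.

zifseefesetf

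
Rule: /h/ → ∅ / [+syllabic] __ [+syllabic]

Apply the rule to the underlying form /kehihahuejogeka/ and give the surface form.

/h/ occurs between vowels /e/ and /i/, so it deletes.
/h/ occurs between vowels /i/ and /a/, so it deletes.
/h/ occurs between vowels /a/ and /u/, so it deletes.
Surface form: [keiauejogeka].

keiauejogeka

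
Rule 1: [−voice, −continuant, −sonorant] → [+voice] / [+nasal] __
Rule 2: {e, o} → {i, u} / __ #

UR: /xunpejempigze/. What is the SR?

Rule 1 (post-nasal voicing): /p/ is a voiceless stop immediately after the nasal /n/, so it voices to [b]. /p/ is a voiceless stop immediately after the nasal /m/, so it voices to [b]. /xunpejempigze/ → xunbejembigze.
Rule 2 (final vowel raising): /e/ is a mid vowel in word-final position, so it raises to [i]. /xunbejembigze/ → xunbejembigzi.

xunbejembigzi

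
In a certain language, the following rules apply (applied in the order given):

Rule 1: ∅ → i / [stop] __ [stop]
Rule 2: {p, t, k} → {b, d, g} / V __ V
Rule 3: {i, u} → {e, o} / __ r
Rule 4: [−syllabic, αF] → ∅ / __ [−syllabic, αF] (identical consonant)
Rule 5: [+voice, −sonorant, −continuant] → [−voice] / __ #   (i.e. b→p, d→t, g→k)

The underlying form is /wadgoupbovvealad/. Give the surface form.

wadigoubibovealat

Rule 1 (stop-cluster i-epenthesis): /d/ and /g/ form a stop–stop cluster, so [i] is inserted between them. /p/ and /b/ form a stop–stop cluster, so [i] is inserted between them. /wadgoupbovvealad/ → wadigoupibovvealad.
Rule 2 (intervocalic voicing): /p/ is a voiceless stop between vowels /u/ and /i/, so it voices to [b]. /wadigoupibovvealad/ → wadigoubibovvealad.
Rule 3 (pre-rhotic lowering): no segment meets the environment; /wadigoubibovvealad/ is unchanged.
Rule 4 (degemination): /vv/ is a geminate; the first /v/ deletes. /wadigoubibovvealad/ → wadigoubibovealad.
Rule 5 (final devoicing): /d/ is a voiced stop in word-final position, so it devoices to [t]. /wadigoubibovealad/ → wadigoubibovealat.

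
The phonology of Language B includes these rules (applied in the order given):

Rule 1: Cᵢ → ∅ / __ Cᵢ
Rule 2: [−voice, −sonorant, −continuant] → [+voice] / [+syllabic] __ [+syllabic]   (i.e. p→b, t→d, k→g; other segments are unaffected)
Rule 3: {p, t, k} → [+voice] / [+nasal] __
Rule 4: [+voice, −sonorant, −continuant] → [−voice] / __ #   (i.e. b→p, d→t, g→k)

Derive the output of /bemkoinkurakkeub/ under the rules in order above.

Rule 1 (degemination): /kk/ is a geminate; the first /k/ deletes. /bemkoinkurakkeub/ → bemkoinkurakeub.
Rule 2 (intervocalic voicing): /k/ is a voiceless stop between vowels /a/ and /e/, so it voices to [g]. /bemkoinkurakeub/ → bemkoinkurageub.
Rule 3 (post-nasal voicing): /k/ is a voiceless stop immediately after the nasal /m/, so it voices to [g]. /k/ is a voiceless stop immediately after the nasal /n/, so it voices to [g]. /bemkoinkurageub/ → bemgoingurageub.
Rule 4 (final devoicing): /b/ is a voiced stop in word-final position, so it devoices to [p]. /bemgoingurageub/ → bemgoingurageup.

bemgoingurageup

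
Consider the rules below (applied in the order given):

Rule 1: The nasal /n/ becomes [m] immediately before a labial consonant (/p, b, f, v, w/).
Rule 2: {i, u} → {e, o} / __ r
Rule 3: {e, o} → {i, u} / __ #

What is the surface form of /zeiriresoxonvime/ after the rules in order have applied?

zeereresoxomvimi

Rule 1 (nasal place assimilation): /n/ precedes the labial consonant /v/, so it assimilates in place to [m]. /zeiriresoxonvime/ → zeiriresoxomvime.
Rule 2 (pre-rhotic lowering): /i/ is a high vowel immediately before /r/, so it lowers to [e]. /i/ is a high vowel immediately before /r/, so it lowers to [e]. /zeiriresoxomvime/ → zeereresoxomvime.
Rule 3 (final vowel raising): /e/ is a mid vowel in word-final position, so it raises to [i]. /zeereresoxomvime/ → zeereresoxomvimi.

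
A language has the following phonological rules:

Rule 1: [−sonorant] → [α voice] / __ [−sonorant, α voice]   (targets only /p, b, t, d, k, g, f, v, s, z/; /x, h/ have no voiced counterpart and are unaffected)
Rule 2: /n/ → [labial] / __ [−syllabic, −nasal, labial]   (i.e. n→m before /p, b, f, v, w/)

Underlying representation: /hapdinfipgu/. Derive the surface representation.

Rule 1 (regressive voicing assimilation): /p/ precedes the voiced obstruent /d/, so it voices to [b] by assimilation. /p/ precedes the voiced obstruent /g/, so it voices to [b] by assimilation. /hapdinfipgu/ → habdinfibgu.
Rule 2 (nasal place assimilation): /n/ precedes the labial consonant /f/, so it assimilates in place to [m]. /habdinfibgu/ → habdimfibgu.

habdimfibgu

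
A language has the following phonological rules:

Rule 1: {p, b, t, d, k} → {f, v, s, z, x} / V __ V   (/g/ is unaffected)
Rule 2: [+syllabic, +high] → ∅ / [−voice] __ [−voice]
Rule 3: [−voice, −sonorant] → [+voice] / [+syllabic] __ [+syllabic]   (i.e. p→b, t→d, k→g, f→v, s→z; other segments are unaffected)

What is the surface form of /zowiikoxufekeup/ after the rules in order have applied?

Rule 1 (intervocalic spirantization): /k/ is a stop between vowels /i/ and /o/, so it spirantizes to the fricative [x]. /k/ is a stop between vowels /e/ and /e/, so it spirantizes to the fricative [x]. /zowiikoxufekeup/ → zowiixoxufexeup.
Rule 2 (high vowel syncope): /u/ is a high vowel flanked by voiceless consonants /x/ and /f/, so it deletes. /zowiixoxufexeup/ → zowiixoxfexeup.
Rule 3 (intervocalic voicing): no segment meets the environment; /zowiixoxfexeup/ is unchanged.

zowiixoxfexeup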